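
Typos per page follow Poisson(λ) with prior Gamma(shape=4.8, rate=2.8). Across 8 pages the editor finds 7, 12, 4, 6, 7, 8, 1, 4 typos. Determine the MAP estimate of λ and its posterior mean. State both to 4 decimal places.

MAP = 4.8889, posterior mean = 4.9815

Σ counts = 49. Posterior: Gamma(shape = 4.8+49 = 53.8, rate = 2.8+8 = 10.8).
Mode = (α−1)/β = 52.8/10.8 = 4.8889.
Mean = α/β = 53.8/10.8 = 4.9815.
Mean > mode: the posterior has a right tail.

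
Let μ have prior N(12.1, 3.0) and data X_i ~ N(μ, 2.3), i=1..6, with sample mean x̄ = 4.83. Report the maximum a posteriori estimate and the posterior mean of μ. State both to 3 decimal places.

Posterior for μ is Normal. Precision-weighted mean: (1/3.0·12.1 + 6/2.3·4.83) / (1/3.0 + 6/2.3) = 5.654.
A Normal posterior is symmetric, so mode = mean.

μ_MAP = 5.654, E[μ|data] = 5.654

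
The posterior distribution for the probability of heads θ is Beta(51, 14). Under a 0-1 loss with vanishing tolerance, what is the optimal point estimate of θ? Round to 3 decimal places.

0.794

Mode = (51−1)/(51+14−2) = 50/63 = 0.794.
Mean = 51/(51+14) = 51/65 = 0.785.
This is the posterior mode — the MAP estimate.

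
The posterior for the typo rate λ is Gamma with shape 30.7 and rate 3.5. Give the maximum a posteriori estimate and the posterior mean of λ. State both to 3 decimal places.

MAP = 8.486; posterior mean = 8.771

Mode = (α−1)/β = 29.7/3.5 = 8.486.
Mean = α/β = 30.7/3.5 = 8.771.
Right-skewed posterior ⇒ mode < mean.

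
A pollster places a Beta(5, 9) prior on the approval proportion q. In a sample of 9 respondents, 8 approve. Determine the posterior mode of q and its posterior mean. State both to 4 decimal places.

Posterior: Beta(5+8, 9+1) = Beta(13, 10).
Mode = (13−1)/(13+10−2) = 12/21 = 0.5714.
Mean = 13/(13+10) = 13/23 = 0.5652.
The mean is pulled below the mode by the posterior's left skew.

q_MAP = 0.5714, E[q|data] = 0.5652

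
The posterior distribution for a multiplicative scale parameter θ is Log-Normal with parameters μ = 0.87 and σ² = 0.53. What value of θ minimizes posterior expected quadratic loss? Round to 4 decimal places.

3.1112

Mode = exp(μ − σ²) = exp(0.34) = 1.4049.
Mean = exp(μ + σ²/2) = exp(1.135) = 3.1112.
Quadratic loss ⇒ the optimal estimator is the posterior mean.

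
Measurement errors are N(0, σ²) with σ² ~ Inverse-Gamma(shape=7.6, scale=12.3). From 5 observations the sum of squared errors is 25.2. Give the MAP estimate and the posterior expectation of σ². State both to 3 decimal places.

Posterior: Inverse-Gamma(shape = 7.6+5/2 = 10.1, scale = 12.3+25.2/2 = 24.9).
Mode = β/(α+1) = 24.9/11.1 = 2.243.
Mean = β/(α−1) = 24.9/9.1 = 2.736.
Mean > mode: the posterior has a right tail.

MAP: 2.243. Posterior mean: 2.736.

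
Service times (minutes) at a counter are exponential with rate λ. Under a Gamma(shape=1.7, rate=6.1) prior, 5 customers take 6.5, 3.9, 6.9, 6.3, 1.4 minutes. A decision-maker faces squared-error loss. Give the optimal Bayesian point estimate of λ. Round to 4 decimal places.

0.2154

Σ times = 25.0. Posterior: Gamma(shape = 1.7+5 = 6.7, rate = 6.1+25.0 = 31.1).
Mode = (α−1)/β = 5.7/31.1 = 0.1833.
Mean = α/β = 6.7/31.1 = 0.2154.
Squared-error loss ⇒ the optimal estimator is the posterior mean.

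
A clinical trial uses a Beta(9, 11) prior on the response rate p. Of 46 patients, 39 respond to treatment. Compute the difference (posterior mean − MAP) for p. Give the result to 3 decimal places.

-0.007

Posterior: Beta(9+39, 11+7) = Beta(48, 18).
Mode = (48−1)/(48+18−2) = 47/64 = 0.734.
Mean = 48/(48+18) = 48/66 = 0.727.
Difference = 0.727 − 0.734 = -0.007.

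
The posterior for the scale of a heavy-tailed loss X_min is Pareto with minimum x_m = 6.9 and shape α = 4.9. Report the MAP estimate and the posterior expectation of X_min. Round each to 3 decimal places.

The Pareto density is strictly decreasing on [x_m, ∞), so the mode is x_m = 6.900.
Mean = α·x_m/(α−1) = 4.9·6.9/3.9 = 8.669.
The posterior is right-skewed, so the mean exceeds the mode.

MAP = 6.900, posterior mean = 8.669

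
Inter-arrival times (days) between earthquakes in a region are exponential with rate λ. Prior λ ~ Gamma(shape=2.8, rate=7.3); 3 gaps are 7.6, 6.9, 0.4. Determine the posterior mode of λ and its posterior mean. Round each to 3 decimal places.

MAP = 0.216; posterior mean = 0.261

Σ times = 14.9. Posterior: Gamma(shape = 2.8+3 = 5.8, rate = 7.3+14.9 = 22.2).
Mode = (α−1)/β = 4.8/22.2 = 0.216.
Mean = α/β = 5.8/22.2 = 0.261.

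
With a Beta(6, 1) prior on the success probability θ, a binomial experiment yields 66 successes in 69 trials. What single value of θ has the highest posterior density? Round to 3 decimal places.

0.959

Posterior: Beta(6+66, 1+3) = Beta(72, 4).
Mode = (72−1)/(72+4−2) = 71/74 = 0.959.
Mean = 72/(72+4) = 72/76 = 0.947.
This is the posterior mode — the MAP estimate.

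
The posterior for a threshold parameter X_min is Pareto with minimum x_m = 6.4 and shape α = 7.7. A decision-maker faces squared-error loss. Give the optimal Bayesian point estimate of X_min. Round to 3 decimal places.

7.355

The Pareto density is strictly decreasing on [x_m, ∞), so the mode is x_m = 6.400.
Mean = α·x_m/(α−1) = 7.7·6.4/6.7 = 7.355.
Squared-error loss ⇒ the optimal estimator is the posterior mean.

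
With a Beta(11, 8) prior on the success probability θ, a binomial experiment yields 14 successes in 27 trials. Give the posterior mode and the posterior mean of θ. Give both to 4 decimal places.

θ_MAP = 0.5455, E[θ|data] = 0.5435

Posterior: Beta(11+14, 8+13) = Beta(25, 21).
Mode = (25−1)/(25+21−2) = 24/44 = 0.5455.
Mean = 25/(25+21) = 25/46 = 0.5435.
The posterior is left-skewed, so the mode exceeds the mean.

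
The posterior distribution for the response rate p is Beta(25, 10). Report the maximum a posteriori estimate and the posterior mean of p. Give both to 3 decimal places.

MAP = 0.727; posterior mean = 0.714

Mode = (25−1)/(25+10−2) = 24/33 = 0.727.
Mean = 25/(25+10) = 25/35 = 0.714.
Left-skewed posterior ⇒ mean < mode.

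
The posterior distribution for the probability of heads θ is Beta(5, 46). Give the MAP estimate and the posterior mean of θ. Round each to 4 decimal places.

MAP: 0.0816. Posterior mean: 0.0980.

Mode = (5−1)/(5+46−2) = 4/49 = 0.0816.
Mean = 5/(5+46) = 5/51 = 0.0980.
The mean is pulled above the mode by the posterior's right skew.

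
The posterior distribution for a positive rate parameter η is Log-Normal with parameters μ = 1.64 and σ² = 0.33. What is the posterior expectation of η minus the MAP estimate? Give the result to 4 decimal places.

2.3738

Mode = exp(μ − σ²) = exp(1.31) = 3.7062.
Mean = exp(μ + σ²/2) = exp(1.805) = 6.0800.
Difference = 6.0800 − 3.7062 = 2.3738.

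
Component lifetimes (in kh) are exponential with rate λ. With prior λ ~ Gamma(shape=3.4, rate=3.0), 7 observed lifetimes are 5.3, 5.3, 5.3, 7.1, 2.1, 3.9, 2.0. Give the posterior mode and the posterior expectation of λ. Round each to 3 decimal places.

Σ times = 31.0. Posterior: Gamma(shape = 3.4+7 = 10.4, rate = 3.0+31.0 = 34.0).
Mode = (α−1)/β = 9.4/34.0 = 0.276.
Mean = α/β = 10.4/34.0 = 0.306.
The posterior is right-skewed, so the mean exceeds the mode.

MAP: 0.276. Posterior mean: 0.306.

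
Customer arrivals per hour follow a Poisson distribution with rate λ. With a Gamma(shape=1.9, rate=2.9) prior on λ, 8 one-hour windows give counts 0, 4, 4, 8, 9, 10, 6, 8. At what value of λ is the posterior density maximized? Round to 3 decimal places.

4.578

Σ counts = 49. Posterior: Gamma(shape = 1.9+49 = 50.9, rate = 2.9+8 = 10.9).
Mode = (α−1)/β = 49.9/10.9 = 4.578.
Mean = α/β = 50.9/10.9 = 4.670.
This is the posterior mode — the MAP estimate.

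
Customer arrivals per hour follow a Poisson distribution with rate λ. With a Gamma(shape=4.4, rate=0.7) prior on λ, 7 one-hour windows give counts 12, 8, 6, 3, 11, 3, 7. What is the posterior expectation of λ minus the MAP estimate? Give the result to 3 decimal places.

Σ counts = 50. Posterior: Gamma(shape = 4.4+50 = 54.4, rate = 0.7+7 = 7.7).
Mode = (α−1)/β = 53.4/7.7 = 6.935.
Mean = α/β = 54.4/7.7 = 7.065.
Difference = 7.065 − 6.935 = 0.130.

0.130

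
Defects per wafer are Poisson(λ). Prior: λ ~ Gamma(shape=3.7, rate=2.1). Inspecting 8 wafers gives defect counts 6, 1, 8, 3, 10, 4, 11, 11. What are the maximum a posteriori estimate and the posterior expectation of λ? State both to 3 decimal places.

MAP: 5.614. Posterior mean: 5.713.

Σ counts = 54. Posterior: Gamma(shape = 3.7+54 = 57.7, rate = 2.1+8 = 10.1).
Mode = (α−1)/β = 56.7/10.1 = 5.614.
Mean = α/β = 57.7/10.1 = 5.713.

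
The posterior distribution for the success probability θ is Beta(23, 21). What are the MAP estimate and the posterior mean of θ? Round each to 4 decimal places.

Mode = (23−1)/(23+21−2) = 22/42 = 0.5238.
Mean = 23/(23+21) = 23/44 = 0.5227.
Mode > mean: the posterior has a left tail.

MAP: 0.5238. Posterior mean: 0.5227.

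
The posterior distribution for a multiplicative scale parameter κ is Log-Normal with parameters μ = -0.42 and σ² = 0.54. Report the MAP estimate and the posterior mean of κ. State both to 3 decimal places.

MAP estimate = 0.383, posterior mean = 0.861

Mode = exp(μ − σ²) = exp(-0.96) = 0.383.
Mean = exp(μ + σ²/2) = exp(-0.150) = 0.861.
The mean is pulled above the mode by the posterior's right skew.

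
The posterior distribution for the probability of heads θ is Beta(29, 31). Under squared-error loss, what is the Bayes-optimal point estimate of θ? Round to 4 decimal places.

0.4833

Mode = (29−1)/(29+31−2) = 28/58 = 0.4828.
Mean = 29/(29+31) = 29/60 = 0.4833.
Squared-error loss ⇒ the optimal estimator is the posterior mean.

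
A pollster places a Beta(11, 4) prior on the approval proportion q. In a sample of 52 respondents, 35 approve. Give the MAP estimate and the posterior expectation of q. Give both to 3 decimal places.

MAP: 0.692. Posterior mean: 0.687.

Posterior: Beta(11+35, 4+17) = Beta(46, 21).
Mode = (46−1)/(46+21−2) = 45/65 = 0.692.
Mean = 46/(46+21) = 46/67 = 0.687.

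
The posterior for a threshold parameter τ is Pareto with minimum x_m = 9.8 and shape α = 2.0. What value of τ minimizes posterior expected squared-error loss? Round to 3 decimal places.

19.600

The Pareto density is strictly decreasing on [x_m, ∞), so the mode is x_m = 9.800.
Mean = α·x_m/(α−1) = 2.0·9.8/1.0 = 19.600.
Squared-error loss ⇒ the optimal estimator is the posterior mean.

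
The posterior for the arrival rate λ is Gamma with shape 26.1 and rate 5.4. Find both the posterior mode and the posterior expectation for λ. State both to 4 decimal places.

Mode = (α−1)/β = 25.1/5.4 = 4.6481.
Mean = α/β = 26.1/5.4 = 4.8333.

λ_MAP = 4.6481, E[λ|data] = 4.8333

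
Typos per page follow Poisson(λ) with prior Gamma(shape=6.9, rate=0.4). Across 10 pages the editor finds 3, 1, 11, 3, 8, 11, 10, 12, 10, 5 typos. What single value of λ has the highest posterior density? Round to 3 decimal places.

Σ counts = 74. Posterior: Gamma(shape = 6.9+74 = 80.9, rate = 0.4+10 = 10.4).
Mode = (α−1)/β = 79.9/10.4 = 7.683.
Mean = α/β = 80.9/10.4 = 7.779.
This is the posterior mode — the MAP estimate.

7.683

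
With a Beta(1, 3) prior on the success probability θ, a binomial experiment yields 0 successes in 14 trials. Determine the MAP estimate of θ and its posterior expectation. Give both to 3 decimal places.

θ_MAP = 0.000, E[θ|data] = 0.056

Posterior: Beta(1+0, 3+14) = Beta(1, 17).
Since α = 1 ≤ 1 and β > 1, the Beta density is monotone decreasing on [0,1]; the mode is at 0.
Mean = 1/(1+17) = 0.056.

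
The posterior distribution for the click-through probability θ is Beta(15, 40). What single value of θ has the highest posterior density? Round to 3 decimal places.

Mode = (15−1)/(15+40−2) = 14/53 = 0.264.
Mean = 15/(15+40) = 15/55 = 0.273.
This is the posterior mode — the MAP estimate.

0.264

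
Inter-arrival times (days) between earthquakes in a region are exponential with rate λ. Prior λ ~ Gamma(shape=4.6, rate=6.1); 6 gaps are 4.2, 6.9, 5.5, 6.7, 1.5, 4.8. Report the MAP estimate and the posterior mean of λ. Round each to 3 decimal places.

MAP = 0.269; posterior mean = 0.297

Σ times = 29.6. Posterior: Gamma(shape = 4.6+6 = 10.6, rate = 6.1+29.6 = 35.7).
Mode = (α−1)/β = 9.6/35.7 = 0.269.
Mean = α/β = 10.6/35.7 = 0.297.
Right-skewed posterior ⇒ mode < mean.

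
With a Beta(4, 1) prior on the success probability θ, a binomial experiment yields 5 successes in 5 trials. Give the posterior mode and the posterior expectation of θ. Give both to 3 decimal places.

θ_MAP = 1.000, E[θ|data] = 0.900

Posterior: Beta(4+5, 1+0) = Beta(9, 1).
Since β = 1 ≤ 1 and α > 1, the Beta density is monotone increasing on [0,1]; the mode is at 1.
Mean = 9/(9+1) = 0.900.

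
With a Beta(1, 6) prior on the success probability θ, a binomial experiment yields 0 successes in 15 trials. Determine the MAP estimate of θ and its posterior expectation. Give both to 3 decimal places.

MAP: 0.000. Posterior mean: 0.045.

Posterior: Beta(1+0, 6+15) = Beta(1, 21).
Since α = 1 ≤ 1 and β > 1, the Beta density is monotone decreasing on [0,1]; the mode is at 0.
Mean = 1/(1+21) = 0.045.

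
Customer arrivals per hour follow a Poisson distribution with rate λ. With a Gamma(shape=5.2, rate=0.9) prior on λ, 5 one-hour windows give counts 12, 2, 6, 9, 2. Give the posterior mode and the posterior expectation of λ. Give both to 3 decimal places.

Σ counts = 31. Posterior: Gamma(shape = 5.2+31 = 36.2, rate = 0.9+5 = 5.9).
Mode = (α−1)/β = 35.2/5.9 = 5.966.
Mean = α/β = 36.2/5.9 = 6.136.

MAP: 5.966. Posterior mean: 6.136.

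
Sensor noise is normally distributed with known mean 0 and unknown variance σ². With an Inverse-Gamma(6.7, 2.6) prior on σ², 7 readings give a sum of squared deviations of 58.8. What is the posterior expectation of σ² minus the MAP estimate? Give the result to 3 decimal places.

0.621

Posterior: Inverse-Gamma(shape = 6.7+7/2 = 10.2, scale = 2.6+58.8/2 = 32.0).
Mode = β/(α+1) = 32.0/11.2 = 2.857.
Mean = β/(α−1) = 32.0/9.2 = 3.478.
Difference = 3.478 − 2.857 = 0.621.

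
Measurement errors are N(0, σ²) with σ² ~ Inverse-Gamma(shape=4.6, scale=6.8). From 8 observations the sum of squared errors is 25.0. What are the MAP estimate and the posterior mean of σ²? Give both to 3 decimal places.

σ²_MAP = 2.010, E[σ²|data] = 2.539

Posterior: Inverse-Gamma(shape = 4.6+8/2 = 8.6, scale = 6.8+25.0/2 = 19.3).
Mode = β/(α+1) = 19.3/9.6 = 2.010.
Mean = β/(α−1) = 19.3/7.6 = 2.539.
Right-skewed posterior ⇒ mode < mean.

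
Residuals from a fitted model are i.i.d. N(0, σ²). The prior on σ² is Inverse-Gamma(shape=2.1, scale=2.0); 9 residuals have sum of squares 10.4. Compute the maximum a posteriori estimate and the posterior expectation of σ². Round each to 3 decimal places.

MAP = 0.947; posterior mean = 1.286

Posterior: Inverse-Gamma(shape = 2.1+9/2 = 6.6, scale = 2.0+10.4/2 = 7.2).
Mode = β/(α+1) = 7.2/7.6 = 0.947.
Mean = β/(α−1) = 7.2/5.6 = 1.286.
Mean > mode: the posterior has a right tail.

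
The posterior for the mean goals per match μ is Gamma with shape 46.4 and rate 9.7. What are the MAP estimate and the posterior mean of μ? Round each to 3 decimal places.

Mode = (α−1)/β = 45.4/9.7 = 4.680.
Mean = α/β = 46.4/9.7 = 4.784.
Mean > mode: the posterior has a right tail.

MAP: 4.680. Posterior mean: 4.784.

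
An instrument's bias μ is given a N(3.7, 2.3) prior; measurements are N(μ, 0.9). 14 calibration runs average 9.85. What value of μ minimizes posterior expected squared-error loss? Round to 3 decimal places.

Posterior for μ is Normal. Precision-weighted mean: (1/2.3·3.7 + 14/0.9·9.85) / (1/2.3 + 14/0.9) = 9.683.
A Normal posterior is symmetric, so mode = mean.
Squared-error loss ⇒ the optimal estimator is the posterior mean.

9.683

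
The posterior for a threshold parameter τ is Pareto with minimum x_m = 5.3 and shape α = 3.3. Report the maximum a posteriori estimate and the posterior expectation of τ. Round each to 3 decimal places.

The Pareto density is strictly decreasing on [x_m, ∞), so the mode is x_m = 5.300.
Mean = α·x_m/(α−1) = 3.3·5.3/2.3 = 7.604.
Mean > mode: the posterior has a right tail.

MAP = 5.300, posterior mean = 7.604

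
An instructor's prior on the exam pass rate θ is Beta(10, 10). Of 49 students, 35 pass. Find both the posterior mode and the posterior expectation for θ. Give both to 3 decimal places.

MAP = 0.657; posterior mean = 0.652

Posterior: Beta(10+35, 10+14) = Beta(45, 24).
Mode = (45−1)/(45+24−2) = 44/67 = 0.657.
Mean = 45/(45+24) = 45/69 = 0.652.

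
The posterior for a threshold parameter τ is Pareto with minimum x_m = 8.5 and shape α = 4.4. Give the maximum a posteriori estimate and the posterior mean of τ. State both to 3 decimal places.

The Pareto density is strictly decreasing on [x_m, ∞), so the mode is x_m = 8.500.
Mean = α·x_m/(α−1) = 4.4·8.5/3.4 = 11.000.

τ_MAP = 8.500, E[τ|data] = 11.000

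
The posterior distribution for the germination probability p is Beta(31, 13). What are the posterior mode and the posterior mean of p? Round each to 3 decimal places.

Mode = (31−1)/(31+13−2) = 30/42 = 0.714.
Mean = 31/(31+13) = 31/44 = 0.705.
The posterior is left-skewed, so the mode exceeds the mean.

MAP: 0.714. Posterior mean: 0.705.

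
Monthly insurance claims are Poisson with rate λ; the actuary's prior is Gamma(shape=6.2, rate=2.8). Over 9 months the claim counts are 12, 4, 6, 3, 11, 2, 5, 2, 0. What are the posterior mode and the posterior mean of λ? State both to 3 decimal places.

posterior mode = 4.254, posterior mean = 4.339

Σ counts = 45. Posterior: Gamma(shape = 6.2+45 = 51.2, rate = 2.8+9 = 11.8).
Mode = (α−1)/β = 50.2/11.8 = 4.254.
Mean = α/β = 51.2/11.8 = 4.339.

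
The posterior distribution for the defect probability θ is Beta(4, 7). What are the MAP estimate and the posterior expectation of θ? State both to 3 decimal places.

Mode = (4−1)/(4+7−2) = 3/9 = 0.333.
Mean = 4/(4+7) = 4/11 = 0.364.

MAP = 0.333, posterior mean = 0.364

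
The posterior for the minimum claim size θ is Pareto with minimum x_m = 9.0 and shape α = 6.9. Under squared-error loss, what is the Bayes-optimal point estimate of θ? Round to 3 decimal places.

The Pareto density is strictly decreasing on [x_m, ∞), so the mode is x_m = 9.000.
Mean = α·x_m/(α−1) = 6.9·9.0/5.9 = 10.525.
Squared-error loss ⇒ the optimal estimator is the posterior mean.

10.525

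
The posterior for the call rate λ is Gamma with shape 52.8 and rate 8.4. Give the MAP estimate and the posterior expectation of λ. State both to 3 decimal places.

MAP: 6.167. Posterior mean: 6.286.

Mode = (α−1)/β = 51.8/8.4 = 6.167.
Mean = α/β = 52.8/8.4 = 6.286.
The mean is pulled above the mode by the posterior's right skew.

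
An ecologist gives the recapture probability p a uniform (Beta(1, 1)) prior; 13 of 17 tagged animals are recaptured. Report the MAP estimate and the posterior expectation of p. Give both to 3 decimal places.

MAP = 0.765, posterior mean = 0.737

Posterior: Beta(1+13, 1+4) = Beta(14, 5).
Mode = (14−1)/(14+5−2) = 13/17 = 0.765.
With a flat prior the MAP equals the MLE, 13/17.
Mean = 14/(14+5) = 14/19 = 0.737.
The mean is pulled below the mode by the posterior's left skew.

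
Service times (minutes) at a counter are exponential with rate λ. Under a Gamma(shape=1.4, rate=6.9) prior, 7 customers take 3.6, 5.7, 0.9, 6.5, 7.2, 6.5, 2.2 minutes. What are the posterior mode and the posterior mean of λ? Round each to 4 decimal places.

λ_MAP = 0.1873, E[λ|data] = 0.2127

Σ times = 32.6. Posterior: Gamma(shape = 1.4+7 = 8.4, rate = 6.9+32.6 = 39.5).
Mode = (α−1)/β = 7.4/39.5 = 0.1873.
Mean = α/β = 8.4/39.5 = 0.2127.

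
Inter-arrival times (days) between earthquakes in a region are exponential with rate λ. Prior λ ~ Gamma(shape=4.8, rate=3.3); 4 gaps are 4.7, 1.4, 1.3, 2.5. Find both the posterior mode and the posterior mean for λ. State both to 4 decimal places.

Σ times = 9.9. Posterior: Gamma(shape = 4.8+4 = 8.8, rate = 3.3+9.9 = 13.2).
Mode = (α−1)/β = 7.8/13.2 = 0.5909.
Mean = α/β = 8.8/13.2 = 0.6667.
The posterior is right-skewed, so the mean exceeds the mode.

MAP: 0.5909. Posterior mean: 0.6667.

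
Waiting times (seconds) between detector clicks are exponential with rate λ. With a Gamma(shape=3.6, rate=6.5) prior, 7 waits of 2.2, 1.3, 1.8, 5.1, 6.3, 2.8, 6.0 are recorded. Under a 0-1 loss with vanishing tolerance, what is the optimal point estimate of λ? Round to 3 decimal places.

Σ times = 25.5. Posterior: Gamma(shape = 3.6+7 = 10.6, rate = 6.5+25.5 = 32.0).
Mode = (α−1)/β = 9.6/32.0 = 0.300.
Mean = α/β = 10.6/32.0 = 0.331.
This is the posterior mode — the MAP estimate.

0.300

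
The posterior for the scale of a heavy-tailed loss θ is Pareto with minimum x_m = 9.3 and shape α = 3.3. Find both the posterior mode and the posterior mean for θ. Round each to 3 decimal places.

posterior mode = 9.300, posterior mean = 13.343

The Pareto density is strictly decreasing on [x_m, ∞), so the mode is x_m = 9.300.
Mean = α·x_m/(α−1) = 3.3·9.3/2.3 = 13.343.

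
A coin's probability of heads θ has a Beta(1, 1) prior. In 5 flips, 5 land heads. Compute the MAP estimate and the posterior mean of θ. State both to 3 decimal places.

MAP = 1.000; posterior mean = 0.857

Posterior: Beta(1+5, 1+0) = Beta(6, 1).
Since β = 1 ≤ 1 and α > 1, the Beta density is monotone increasing on [0,1]; the mode is at 1.
Mean = 6/(6+1) = 0.857.
The posterior is left-skewed, so the mode exceeds the mean.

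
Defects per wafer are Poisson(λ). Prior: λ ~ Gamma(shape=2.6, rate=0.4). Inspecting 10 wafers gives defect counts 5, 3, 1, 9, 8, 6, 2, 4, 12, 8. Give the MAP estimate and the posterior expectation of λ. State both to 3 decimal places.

λ_MAP = 5.731, E[λ|data] = 5.827

Σ counts = 58. Posterior: Gamma(shape = 2.6+58 = 60.6, rate = 0.4+10 = 10.4).
Mode = (α−1)/β = 59.6/10.4 = 5.731.
Mean = α/β = 60.6/10.4 = 5.827.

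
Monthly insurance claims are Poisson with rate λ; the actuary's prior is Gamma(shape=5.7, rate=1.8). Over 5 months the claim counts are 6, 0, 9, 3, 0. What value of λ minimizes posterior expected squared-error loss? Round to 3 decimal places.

3.485

Σ counts = 18. Posterior: Gamma(shape = 5.7+18 = 23.7, rate = 1.8+5 = 6.8).
Mode = (α−1)/β = 22.7/6.8 = 3.338.
Mean = α/β = 23.7/6.8 = 3.485.
Squared-error loss ⇒ the optimal estimator is the posterior mean.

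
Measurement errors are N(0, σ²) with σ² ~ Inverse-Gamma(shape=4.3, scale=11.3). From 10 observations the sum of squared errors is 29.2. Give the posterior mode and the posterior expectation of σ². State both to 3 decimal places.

MAP = 2.515; posterior mean = 3.120

Posterior: Inverse-Gamma(shape = 4.3+10/2 = 9.3, scale = 11.3+29.2/2 = 25.9).
Mode = β/(α+1) = 25.9/10.3 = 2.515.
Mean = β/(α−1) = 25.9/8.3 = 3.120.
Right-skewed posterior ⇒ mode < mean.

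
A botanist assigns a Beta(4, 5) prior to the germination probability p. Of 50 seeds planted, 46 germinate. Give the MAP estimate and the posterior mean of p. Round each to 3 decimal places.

MAP: 0.860. Posterior mean: 0.847.

Posterior: Beta(4+46, 5+4) = Beta(50, 9).
Mode = (50−1)/(50+9−2) = 49/57 = 0.860.
Mean = 50/(50+9) = 50/59 = 0.847.
The posterior is left-skewed, so the mode exceeds the mean.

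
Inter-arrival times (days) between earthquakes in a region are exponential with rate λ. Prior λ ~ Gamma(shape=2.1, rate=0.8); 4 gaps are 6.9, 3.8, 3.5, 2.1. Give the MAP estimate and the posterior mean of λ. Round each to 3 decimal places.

Σ times = 16.3. Posterior: Gamma(shape = 2.1+4 = 6.1, rate = 0.8+16.3 = 17.1).
Mode = (α−1)/β = 5.1/17.1 = 0.298.
Mean = α/β = 6.1/17.1 = 0.357.

λ_MAP = 0.298, E[λ|data] = 0.357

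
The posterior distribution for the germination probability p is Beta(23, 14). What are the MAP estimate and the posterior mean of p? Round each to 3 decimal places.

Mode = (23−1)/(23+14−2) = 22/35 = 0.629.
Mean = 23/(23+14) = 23/37 = 0.622.

MAP = 0.629, posterior mean = 0.622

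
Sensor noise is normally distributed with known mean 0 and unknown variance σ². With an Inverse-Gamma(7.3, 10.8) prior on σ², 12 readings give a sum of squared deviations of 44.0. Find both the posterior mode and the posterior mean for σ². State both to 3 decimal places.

Posterior: Inverse-Gamma(shape = 7.3+12/2 = 13.3, scale = 10.8+44.0/2 = 32.8).
Mode = β/(α+1) = 32.8/14.3 = 2.294.
Mean = β/(α−1) = 32.8/12.3 = 2.667.

MAP: 2.294. Posterior mean: 2.667.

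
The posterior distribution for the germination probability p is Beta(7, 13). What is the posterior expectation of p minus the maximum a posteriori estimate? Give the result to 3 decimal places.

0.017

Mode = (7−1)/(7+13−2) = 6/18 = 0.333.
Mean = 7/(7+13) = 7/20 = 0.350.
Difference = 0.350 − 0.333 = 0.017.
The mean is pulled above the mode by the posterior's right skew.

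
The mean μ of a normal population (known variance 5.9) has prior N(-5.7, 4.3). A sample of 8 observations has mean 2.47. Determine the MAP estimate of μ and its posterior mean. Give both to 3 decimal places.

Posterior for μ is Normal. Precision-weighted mean: (1/4.3·-5.7 + 8/5.9·2.47) / (1/4.3 + 8/5.9) = 1.274.
A Normal posterior is symmetric, so mode = mean.

μ_MAP = 1.274, E[μ|data] = 1.274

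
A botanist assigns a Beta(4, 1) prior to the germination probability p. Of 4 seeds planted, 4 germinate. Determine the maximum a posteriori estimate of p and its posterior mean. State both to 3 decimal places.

Posterior: Beta(4+4, 1+0) = Beta(8, 1).
Since β = 1 ≤ 1 and α > 1, the Beta density is monotone increasing on [0,1]; the mode is at 1.
Mean = 8/(8+1) = 0.889.

MAP: 1.000. Posterior mean: 0.889.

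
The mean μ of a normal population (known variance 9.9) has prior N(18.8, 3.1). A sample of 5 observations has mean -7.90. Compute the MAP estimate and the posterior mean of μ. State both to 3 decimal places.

Posterior for μ is Normal. Precision-weighted mean: (1/3.1·18.8 + 5/9.9·-7.90) / (1/3.1 + 5/9.9) = 2.507.
A Normal posterior is symmetric, so mode = mean.

MAP = 2.507, posterior mean = 2.507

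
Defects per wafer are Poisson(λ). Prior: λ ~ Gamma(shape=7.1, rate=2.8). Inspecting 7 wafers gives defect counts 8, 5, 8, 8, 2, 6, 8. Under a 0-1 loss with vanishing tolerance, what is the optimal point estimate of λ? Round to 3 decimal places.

Σ counts = 45. Posterior: Gamma(shape = 7.1+45 = 52.1, rate = 2.8+7 = 9.8).
Mode = (α−1)/β = 51.1/9.8 = 5.214.
Mean = α/β = 52.1/9.8 = 5.316.
This is the posterior mode — the MAP estimate.

5.214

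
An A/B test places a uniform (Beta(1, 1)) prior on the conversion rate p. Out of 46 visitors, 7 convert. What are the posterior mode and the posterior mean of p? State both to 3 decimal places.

posterior mode = 0.152, posterior mean = 0.167

Posterior: Beta(1+7, 1+39) = Beta(8, 40).
Mode = (8−1)/(8+40−2) = 7/46 = 0.152.
Mean = 8/(8+40) = 8/48 = 0.167.
The mean is pulled above the mode by the posterior's right skew.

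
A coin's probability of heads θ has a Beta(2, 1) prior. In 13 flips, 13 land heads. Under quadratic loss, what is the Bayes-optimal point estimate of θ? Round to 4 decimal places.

0.9375

Posterior: Beta(2+13, 1+0) = Beta(15, 1).
Since β = 1 ≤ 1 and α > 1, the Beta density is monotone increasing on [0,1]; the mode is at 1.
Mean = 15/(15+1) = 0.9375.
Quadratic loss ⇒ the optimal estimator is the posterior mean.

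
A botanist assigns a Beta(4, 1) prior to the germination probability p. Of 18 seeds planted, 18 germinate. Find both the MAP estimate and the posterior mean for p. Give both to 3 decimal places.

MAP = 1.000, posterior mean = 0.957

Posterior: Beta(4+18, 1+0) = Beta(22, 1).
Since β = 1 ≤ 1 and α > 1, the Beta density is monotone increasing on [0,1]; the mode is at 1.
Mean = 22/(22+1) = 0.957.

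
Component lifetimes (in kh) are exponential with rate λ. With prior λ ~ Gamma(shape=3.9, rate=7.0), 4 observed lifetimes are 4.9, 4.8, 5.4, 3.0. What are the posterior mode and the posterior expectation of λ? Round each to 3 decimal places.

Σ times = 18.1. Posterior: Gamma(shape = 3.9+4 = 7.9, rate = 7.0+18.1 = 25.1).
Mode = (α−1)/β = 6.9/25.1 = 0.275.
Mean = α/β = 7.9/25.1 = 0.315.
The posterior is right-skewed, so the mean exceeds the mode.

MAP = 0.275; posterior mean = 0.315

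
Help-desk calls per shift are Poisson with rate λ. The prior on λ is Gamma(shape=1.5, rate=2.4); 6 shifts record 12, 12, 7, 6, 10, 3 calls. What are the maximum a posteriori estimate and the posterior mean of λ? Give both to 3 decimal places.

Σ counts = 50. Posterior: Gamma(shape = 1.5+50 = 51.5, rate = 2.4+6 = 8.4).
Mode = (α−1)/β = 50.5/8.4 = 6.012.
Mean = α/β = 51.5/8.4 = 6.131.

maximum a posteriori estimate = 6.012, posterior mean = 6.131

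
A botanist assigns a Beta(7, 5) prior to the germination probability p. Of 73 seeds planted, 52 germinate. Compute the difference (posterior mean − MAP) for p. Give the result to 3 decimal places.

Posterior: Beta(7+52, 5+21) = Beta(59, 26).
Mode = (59−1)/(59+26−2) = 58/83 = 0.699.
Mean = 59/(59+26) = 59/85 = 0.694.
Difference = 0.694 − 0.699 = -0.005.

-0.005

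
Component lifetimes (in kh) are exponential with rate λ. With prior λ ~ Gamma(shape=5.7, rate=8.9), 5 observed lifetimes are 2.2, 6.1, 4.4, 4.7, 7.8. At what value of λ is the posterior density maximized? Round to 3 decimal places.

Σ times = 25.2. Posterior: Gamma(shape = 5.7+5 = 10.7, rate = 8.9+25.2 = 34.1).
Mode = (α−1)/β = 9.7/34.1 = 0.284.
Mean = α/β = 10.7/34.1 = 0.314.
This is the posterior mode — the MAP estimate.

0.284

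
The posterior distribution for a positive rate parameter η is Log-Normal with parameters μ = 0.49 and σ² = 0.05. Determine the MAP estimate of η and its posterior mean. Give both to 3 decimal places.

Mode = exp(μ − σ²) = exp(0.44) = 1.553.
Mean = exp(μ + σ²/2) = exp(0.515) = 1.674.
The mean is pulled above the mode by the posterior's right skew.

MAP = 1.553; posterior mean = 1.674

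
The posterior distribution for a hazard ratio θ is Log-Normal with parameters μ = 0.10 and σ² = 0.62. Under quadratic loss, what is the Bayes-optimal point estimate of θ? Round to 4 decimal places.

1.5068

Mode = exp(μ − σ²) = exp(-0.52) = 0.5945.
Mean = exp(μ + σ²/2) = exp(0.410) = 1.5068.
Quadratic loss ⇒ the optimal estimator is the posterior mean.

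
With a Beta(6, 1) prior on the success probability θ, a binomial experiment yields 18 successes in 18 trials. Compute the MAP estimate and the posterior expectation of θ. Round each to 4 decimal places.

MAP estimate = 1.0000, posterior expectation = 0.9600

Posterior: Beta(6+18, 1+0) = Beta(24, 1).
Since β = 1 ≤ 1 and α > 1, the Beta density is monotone increasing on [0,1]; the mode is at 1.
Mean = 24/(24+1) = 0.9600.
Mode > mean: the posterior has a left tail.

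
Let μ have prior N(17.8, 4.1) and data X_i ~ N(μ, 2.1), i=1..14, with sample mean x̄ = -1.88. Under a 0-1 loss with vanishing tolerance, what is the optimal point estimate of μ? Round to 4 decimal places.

-1.1854

Posterior for μ is Normal. Precision-weighted mean: (1/4.1·17.8 + 14/2.1·-1.88) / (1/4.1 + 14/2.1) = -1.1854.
A Normal posterior is symmetric, so mode = mean.
This is the posterior mode — the MAP estimate.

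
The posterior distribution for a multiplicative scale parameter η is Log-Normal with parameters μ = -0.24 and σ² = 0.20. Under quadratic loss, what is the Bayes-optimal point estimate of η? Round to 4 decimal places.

Mode = exp(μ − σ²) = exp(-0.44) = 0.6440.
Mean = exp(μ + σ²/2) = exp(-0.140) = 0.8694.
Quadratic loss ⇒ the optimal estimator is the posterior mean.

0.8694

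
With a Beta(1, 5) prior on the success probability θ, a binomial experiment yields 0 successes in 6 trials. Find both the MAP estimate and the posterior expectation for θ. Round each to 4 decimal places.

Posterior: Beta(1+0, 5+6) = Beta(1, 11).
Since α = 1 ≤ 1 and β > 1, the Beta density is monotone decreasing on [0,1]; the mode is at 0.
Mean = 1/(1+11) = 0.0833.

MAP: 0.0000. Posterior mean: 0.0833.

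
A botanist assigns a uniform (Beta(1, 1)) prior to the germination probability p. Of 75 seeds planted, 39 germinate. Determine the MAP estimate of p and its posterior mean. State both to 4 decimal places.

Posterior: Beta(1+39, 1+36) = Beta(40, 37).
Mode = (40−1)/(40+37−2) = 39/75 = 0.5200.
With a flat prior the MAP equals the MLE, 39/75.
Mean = 40/(40+37) = 40/77 = 0.5195.
The mean is pulled below the mode by the posterior's left skew.

MAP: 0.5200. Posterior mean: 0.5195.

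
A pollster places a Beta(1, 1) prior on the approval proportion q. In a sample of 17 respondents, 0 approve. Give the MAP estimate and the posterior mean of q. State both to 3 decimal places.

q_MAP = 0.000, E[q|data] = 0.053

Posterior: Beta(1+0, 1+17) = Beta(1, 18).
Since α = 1 ≤ 1 and β > 1, the Beta density is monotone decreasing on [0,1]; the mode is at 0.
Mean = 1/(1+18) = 0.053.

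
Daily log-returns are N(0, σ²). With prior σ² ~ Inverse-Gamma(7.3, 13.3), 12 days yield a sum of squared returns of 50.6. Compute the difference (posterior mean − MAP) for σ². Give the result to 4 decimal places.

0.4389

Posterior: Inverse-Gamma(shape = 7.3+12/2 = 13.3, scale = 13.3+50.6/2 = 38.6).
Mode = β/(α+1) = 38.6/14.3 = 2.6993.
Mean = β/(α−1) = 38.6/12.3 = 3.1382.
Difference = 3.1382 − 2.6993 = 0.4389.
Mean > mode: the posterior has a right tail.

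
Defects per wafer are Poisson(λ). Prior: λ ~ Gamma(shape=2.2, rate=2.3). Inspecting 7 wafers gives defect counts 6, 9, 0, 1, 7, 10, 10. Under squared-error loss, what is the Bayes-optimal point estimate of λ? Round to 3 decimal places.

Σ counts = 43. Posterior: Gamma(shape = 2.2+43 = 45.2, rate = 2.3+7 = 9.3).
Mode = (α−1)/β = 44.2/9.3 = 4.753.
Mean = α/β = 45.2/9.3 = 4.860.
Squared-error loss ⇒ the optimal estimator is the posterior mean.

4.860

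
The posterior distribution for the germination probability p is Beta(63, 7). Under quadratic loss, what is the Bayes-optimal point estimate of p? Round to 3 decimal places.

Mode = (63−1)/(63+7−2) = 62/68 = 0.912.
Mean = 63/(63+7) = 63/70 = 0.900.
Quadratic loss ⇒ the optimal estimator is the posterior mean.

0.900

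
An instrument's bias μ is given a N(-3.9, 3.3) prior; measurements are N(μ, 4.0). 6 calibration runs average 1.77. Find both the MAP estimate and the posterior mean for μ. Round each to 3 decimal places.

Posterior for μ is Normal. Precision-weighted mean: (1/3.3·-3.9 + 6/4.0·1.77) / (1/3.3 + 6/4.0) = 0.817.
A Normal posterior is symmetric, so mode = mean.

MAP = 0.817; posterior mean = 0.817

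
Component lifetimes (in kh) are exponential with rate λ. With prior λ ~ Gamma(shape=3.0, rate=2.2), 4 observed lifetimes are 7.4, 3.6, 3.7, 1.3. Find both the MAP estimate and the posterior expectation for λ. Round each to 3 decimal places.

Σ times = 16.0. Posterior: Gamma(shape = 3.0+4 = 7.0, rate = 2.2+16.0 = 18.2).
Mode = (α−1)/β = 6.0/18.2 = 0.330.
Mean = α/β = 7.0/18.2 = 0.385.

MAP estimate = 0.330, posterior expectation = 0.385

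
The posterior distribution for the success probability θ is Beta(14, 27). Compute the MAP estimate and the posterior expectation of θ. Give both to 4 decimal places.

Mode = (14−1)/(14+27−2) = 13/39 = 0.3333.
Mean = 14/(14+27) = 14/41 = 0.3415.

MAP = 0.3333; posterior mean = 0.3415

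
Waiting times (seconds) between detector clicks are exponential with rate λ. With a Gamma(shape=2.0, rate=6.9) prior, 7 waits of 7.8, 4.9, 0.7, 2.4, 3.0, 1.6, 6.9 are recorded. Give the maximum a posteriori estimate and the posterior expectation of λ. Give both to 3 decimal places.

MAP = 0.234; posterior mean = 0.263

Σ times = 27.3. Posterior: Gamma(shape = 2.0+7 = 9.0, rate = 6.9+27.3 = 34.2).
Mode = (α−1)/β = 8.0/34.2 = 0.234.
Mean = α/β = 9.0/34.2 = 0.263.
The mean is pulled above the mode by the posterior's right skew.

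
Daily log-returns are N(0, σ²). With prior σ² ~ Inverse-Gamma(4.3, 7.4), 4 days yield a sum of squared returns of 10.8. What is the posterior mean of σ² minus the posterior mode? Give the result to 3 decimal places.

Posterior: Inverse-Gamma(shape = 4.3+4/2 = 6.3, scale = 7.4+10.8/2 = 12.8).
Mode = β/(α+1) = 12.8/7.3 = 1.753.
Mean = β/(α−1) = 12.8/5.3 = 2.415.
Difference = 2.415 − 1.753 = 0.662.

0.662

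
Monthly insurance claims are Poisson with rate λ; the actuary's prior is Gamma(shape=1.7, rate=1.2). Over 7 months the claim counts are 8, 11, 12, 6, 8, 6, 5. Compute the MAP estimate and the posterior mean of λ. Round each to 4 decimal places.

MAP = 6.9146; posterior mean = 7.0366

Σ counts = 56. Posterior: Gamma(shape = 1.7+56 = 57.7, rate = 1.2+7 = 8.2).
Mode = (α−1)/β = 56.7/8.2 = 6.9146.
Mean = α/β = 57.7/8.2 = 7.0366.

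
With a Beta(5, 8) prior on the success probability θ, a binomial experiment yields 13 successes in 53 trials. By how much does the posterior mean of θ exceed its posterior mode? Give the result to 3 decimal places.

0.007

Posterior: Beta(5+13, 8+40) = Beta(18, 48).
Mode = (18−1)/(18+48−2) = 17/64 = 0.266.
Mean = 18/(18+48) = 18/66 = 0.273.
Difference = 0.273 − 0.266 = 0.007.
The mean is pulled above the mode by the posterior's right skew.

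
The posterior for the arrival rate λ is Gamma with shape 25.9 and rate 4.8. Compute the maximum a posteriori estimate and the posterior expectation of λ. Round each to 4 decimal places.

Mode = (α−1)/β = 24.9/4.8 = 5.1875.
Mean = α/β = 25.9/4.8 = 5.3958.

MAP = 5.1875; posterior mean = 5.3958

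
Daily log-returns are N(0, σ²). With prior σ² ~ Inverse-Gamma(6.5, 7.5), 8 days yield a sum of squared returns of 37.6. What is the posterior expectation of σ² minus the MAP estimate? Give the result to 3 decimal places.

0.481

Posterior: Inverse-Gamma(shape = 6.5+8/2 = 10.5, scale = 7.5+37.6/2 = 26.3).
Mode = β/(α+1) = 26.3/11.5 = 2.287.
Mean = β/(α−1) = 26.3/9.5 = 2.768.
Difference = 2.768 − 2.287 = 0.481.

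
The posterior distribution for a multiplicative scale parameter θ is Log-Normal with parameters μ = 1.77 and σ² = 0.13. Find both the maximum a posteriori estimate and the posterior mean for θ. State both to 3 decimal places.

Mode = exp(μ − σ²) = exp(1.64) = 5.155.
Mean = exp(μ + σ²/2) = exp(1.835) = 6.265.
Mean > mode: the posterior has a right tail.

MAP = 5.155; posterior mean = 6.265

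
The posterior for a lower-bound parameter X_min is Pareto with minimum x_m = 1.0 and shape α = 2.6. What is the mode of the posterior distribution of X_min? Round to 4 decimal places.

The Pareto density is strictly decreasing on [x_m, ∞), so the mode is x_m = 1.0000.
Mean = α·x_m/(α−1) = 2.6·1.0/1.6 = 1.6250.
This is the posterior mode — the MAP estimate.

1.0000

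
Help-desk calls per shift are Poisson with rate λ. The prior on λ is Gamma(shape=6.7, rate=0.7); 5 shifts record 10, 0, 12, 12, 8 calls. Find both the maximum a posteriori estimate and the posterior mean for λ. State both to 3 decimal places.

Σ counts = 42. Posterior: Gamma(shape = 6.7+42 = 48.7, rate = 0.7+5 = 5.7).
Mode = (α−1)/β = 47.7/5.7 = 8.368.
Mean = α/β = 48.7/5.7 = 8.544.

maximum a posteriori estimate = 8.368, posterior mean = 8.544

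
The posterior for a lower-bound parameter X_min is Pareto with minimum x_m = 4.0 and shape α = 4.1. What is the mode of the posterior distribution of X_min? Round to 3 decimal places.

4.000

The Pareto density is strictly decreasing on [x_m, ∞), so the mode is x_m = 4.000.
Mean = α·x_m/(α−1) = 4.1·4.0/3.1 = 5.290.
This is the posterior mode — the MAP estimate.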